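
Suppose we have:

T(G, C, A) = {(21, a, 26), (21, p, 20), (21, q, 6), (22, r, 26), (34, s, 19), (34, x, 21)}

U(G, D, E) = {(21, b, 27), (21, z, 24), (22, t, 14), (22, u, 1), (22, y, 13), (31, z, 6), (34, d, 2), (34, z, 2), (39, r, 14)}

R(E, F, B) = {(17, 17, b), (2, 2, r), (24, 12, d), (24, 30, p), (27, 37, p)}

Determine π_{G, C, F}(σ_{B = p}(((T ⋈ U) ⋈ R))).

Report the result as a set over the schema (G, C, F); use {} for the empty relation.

{(21, a, 30), (21, a, 37), (21, p, 30), (21, p, 37), (21, q, 30), (21, q, 37)}

Joining T and U on G yields {(21, a, 26, b, 27), (21, a, 26, z, 24), (21, p, 20, b, 27), (21, p, 20, z, 24), (21, q, 6, b, 27), (21, q, 6, z, 24), (22, r, 26, t, 14), (22, r, 26, u, 1), (22, r, 26, y, 13), (34, s, 19, d, 2), (34, s, 19, z, 2), (34, x, 21, d, 2), (34, x, 21, z, 2)}.
Joining (T ⋈ U) and R on E yields {(21, a, 26, b, 27, 37, p), (21, a, 26, z, 24, 12, d), (21, a, 26, z, 24, 30, p), (21, p, 20, b, 27, 37, p), (21, p, 20, z, 24, 12, d), (21, p, 20, z, 24, 30, p), (21, q, 6, b, 27, 37, p), (21, q, 6, z, 24, 12, d), (21, q, 6, z, 24, 30, p), (34, s, 19, d, 2, 2, r), (34, s, 19, z, 2, 2, r), (34, x, 21, d, 2, 2, r), (34, x, 21, z, 2, 2, r)}.
Apply σ_{B = p}; surviving tuples: {(21, a, 26, b, 27, 37, p), (21, a, 26, z, 24, 30, p), (21, p, 20, b, 27, 37, p), (21, p, 20, z, 24, 30, p), (21, q, 6, b, 27, 37, p), (21, q, 6, z, 24, 30, p)}
Projecting to G, C, F: {(21, a, 30), (21, a, 37), (21, p, 30), (21, p, 37), (21, q, 30), (21, q, 37)}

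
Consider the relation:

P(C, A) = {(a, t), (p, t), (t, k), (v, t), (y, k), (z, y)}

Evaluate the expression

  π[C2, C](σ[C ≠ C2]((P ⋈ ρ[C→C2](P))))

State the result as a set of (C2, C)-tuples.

ρ[C→C2]: schema becomes (C2, A); tuples unchanged.
Joining P and ρ[C→C2](P) on A yields {(a, t, a), (a, t, p), (a, t, v), (p, t, a), (p, t, p), (p, t, v), (t, k, t), (t, k, y), (v, t, a), (v, t, p), (v, t, v), (y, k, t), (y, k, y), (z, y, z)}.
σ[C ≠ C2]: keep tuples satisfying C ≠ C2 → {(a, t, p), (a, t, v), (p, t, a), (p, t, v), (t, k, y), (v, t, a), (v, t, p), (y, k, t)}
Projecting to C2, C: {(a, p), (a, v), (p, a), (p, v), (t, y), (v, a), (v, p), (y, t)}

{(a, p), (a, v), (p, a), (p, v), (t, y), (v, a), (v, p), (y, t)}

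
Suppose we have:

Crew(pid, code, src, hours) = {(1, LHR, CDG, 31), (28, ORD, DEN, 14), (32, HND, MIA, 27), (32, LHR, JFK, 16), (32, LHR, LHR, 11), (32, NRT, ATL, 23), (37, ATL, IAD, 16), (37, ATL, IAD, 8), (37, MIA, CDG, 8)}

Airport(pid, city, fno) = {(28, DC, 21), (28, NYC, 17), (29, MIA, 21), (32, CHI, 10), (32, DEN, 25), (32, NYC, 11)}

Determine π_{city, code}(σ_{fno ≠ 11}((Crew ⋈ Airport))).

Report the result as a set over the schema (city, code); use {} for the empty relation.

{(CHI, HND), (CHI, LHR), (CHI, NRT), (DC, ORD), (DEN, HND), (DEN, LHR), (DEN, NRT), (NYC, ORD)}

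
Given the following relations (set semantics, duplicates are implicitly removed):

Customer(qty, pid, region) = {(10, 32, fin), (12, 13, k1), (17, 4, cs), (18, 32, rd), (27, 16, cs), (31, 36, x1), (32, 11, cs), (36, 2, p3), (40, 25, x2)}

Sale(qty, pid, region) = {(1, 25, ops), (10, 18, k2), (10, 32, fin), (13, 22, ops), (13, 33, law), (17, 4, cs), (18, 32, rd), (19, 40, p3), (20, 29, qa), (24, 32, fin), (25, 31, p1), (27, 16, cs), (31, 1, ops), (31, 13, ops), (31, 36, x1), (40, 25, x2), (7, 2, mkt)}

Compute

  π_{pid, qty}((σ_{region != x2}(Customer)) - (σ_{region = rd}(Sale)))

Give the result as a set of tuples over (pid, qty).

σ[region != x2]: keep tuples satisfying region != x2 → {(10, 32, fin), (12, 13, k1), (17, 4, cs), (18, 32, rd), (27, 16, cs), (31, 36, x1), (32, 11, cs), (36, 2, p3)}
σ[region = rd]: keep tuples satisfying region = rd → {(18, 32, rd)}
Taking the difference: {(10, 32, fin), (12, 13, k1), (17, 4, cs), (27, 16, cs), (31, 36, x1), (32, 11, cs), (36, 2, p3)}
π_{pid, qty} gives {(11, 32), (13, 12), (16, 27), (2, 36), (32, 10), (36, 31), (4, 17)}.

{(11, 32), (13, 12), (16, 27), (2, 36), (32, 10), (36, 31), (4, 17)}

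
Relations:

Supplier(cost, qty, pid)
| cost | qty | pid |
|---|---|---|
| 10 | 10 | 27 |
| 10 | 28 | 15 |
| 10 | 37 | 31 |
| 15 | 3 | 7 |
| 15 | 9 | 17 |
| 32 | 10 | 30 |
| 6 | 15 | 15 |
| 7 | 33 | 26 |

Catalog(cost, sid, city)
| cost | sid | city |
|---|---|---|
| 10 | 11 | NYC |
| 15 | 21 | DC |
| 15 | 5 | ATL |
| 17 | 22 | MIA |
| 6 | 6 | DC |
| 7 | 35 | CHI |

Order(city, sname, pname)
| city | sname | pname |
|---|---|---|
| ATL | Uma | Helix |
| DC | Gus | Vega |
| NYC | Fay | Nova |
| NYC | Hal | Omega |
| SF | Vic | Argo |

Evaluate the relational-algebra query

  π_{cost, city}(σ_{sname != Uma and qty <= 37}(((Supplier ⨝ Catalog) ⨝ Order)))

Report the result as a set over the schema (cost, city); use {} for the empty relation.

Supplier ⋈ Catalog (natural join on cost): {(10, 10, 27, 11, NYC), (10, 28, 15, 11, NYC), (10, 37, 31, 11, NYC), (15, 3, 7, 21, DC), (15, 3, 7, 5, ATL), (15, 9, 17, 21, DC), (15, 9, 17, 5, ATL), (6, 15, 15, 6, DC), (7, 33, 26, 35, CHI)}
(Supplier ⨝ Catalog) ⋈ Order (natural join on city): {(10, 10, 27, 11, NYC, Fay, Nova), (10, 10, 27, 11, NYC, Hal, Omega), (10, 28, 15, 11, NYC, Fay, Nova), (10, 28, 15, 11, NYC, Hal, Omega), (10, 37, 31, 11, NYC, Fay, Nova), (10, 37, 31, 11, NYC, Hal, Omega), (15, 3, 7, 21, DC, Gus, Vega), (15, 3, 7, 5, ATL, Uma, Helix), (15, 9, 17, 21, DC, Gus, Vega), (15, 9, 17, 5, ATL, Uma, Helix), (6, 15, 15, 6, DC, Gus, Vega)}
σ[sname != Uma and qty <= 37]: keep tuples satisfying sname != Uma and qty <= 37 → {(10, 10, 27, 11, NYC, Fay, Nova), (10, 10, 27, 11, NYC, Hal, Omega), (10, 28, 15, 11, NYC, Fay, Nova), (10, 28, 15, 11, NYC, Hal, Omega), (10, 37, 31, 11, NYC, Fay, Nova), (10, 37, 31, 11, NYC, Hal, Omega), (15, 3, 7, 21, DC, Gus, Vega), (15, 9, 17, 21, DC, Gus, Vega), (6, 15, 15, 6, DC, Gus, Vega)}
π[cost, city]: project onto (cost, city) (6 duplicate(s) eliminated) → {(10, NYC), (15, DC), (6, DC)}

{(10, NYC), (15, DC), (6, DC)}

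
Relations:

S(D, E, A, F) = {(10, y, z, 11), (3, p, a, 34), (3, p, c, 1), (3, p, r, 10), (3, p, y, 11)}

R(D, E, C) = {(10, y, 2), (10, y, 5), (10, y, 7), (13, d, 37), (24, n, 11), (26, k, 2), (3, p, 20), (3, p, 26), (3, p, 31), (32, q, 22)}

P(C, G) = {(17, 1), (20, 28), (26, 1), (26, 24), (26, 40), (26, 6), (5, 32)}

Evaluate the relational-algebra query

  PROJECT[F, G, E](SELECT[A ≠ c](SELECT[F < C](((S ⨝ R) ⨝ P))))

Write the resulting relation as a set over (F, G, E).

Joining S and R on D, E yields {(10, y, z, 11, 2), (10, y, z, 11, 5), (10, y, z, 11, 7), (3, p, a, 34, 20), (3, p, a, 34, 26), (3, p, a, 34, 31), (3, p, c, 1, 20), (3, p, c, 1, 26), (3, p, c, 1, 31), (3, p, r, 10, 20), (3, p, r, 10, 26), (3, p, r, 10, 31), (3, p, y, 11, 20), (3, p, y, 11, 26), (3, p, y, 11, 31)}.
Joining (S ⨝ R) and P on C yields {(10, y, z, 11, 5, 32), (3, p, a, 34, 20, 28), (3, p, a, 34, 26, 1), (3, p, a, 34, 26, 24), (3, p, a, 34, 26, 40), (3, p, a, 34, 26, 6), (3, p, c, 1, 20, 28), (3, p, c, 1, 26, 1), (3, p, c, 1, 26, 24), (3, p, c, 1, 26, 40), (3, p, c, 1, 26, 6), (3, p, r, 10, 20, 28), (3, p, r, 10, 26, 1), (3, p, r, 10, 26, 24), (3, p, r, 10, 26, 40), (3, p, r, 10, 26, 6), (3, p, y, 11, 20, 28), (3, p, y, 11, 26, 1), (3, p, y, 11, 26, 24), (3, p, y, 11, 26, 40), (3, p, y, 11, 26, 6)}.
σ[F < C]: keep tuples satisfying F < C → {(3, p, c, 1, 20, 28), (3, p, c, 1, 26, 1), (3, p, c, 1, 26, 24), (3, p, c, 1, 26, 40), (3, p, c, 1, 26, 6), (3, p, r, 10, 20, 28), (3, p, r, 10, 26, 1), (3, p, r, 10, 26, 24), (3, p, r, 10, 26, 40), (3, p, r, 10, 26, 6), (3, p, y, 11, 20, 28), (3, p, y, 11, 26, 1), (3, p, y, 11, 26, 24), (3, p, y, 11, 26, 40), (3, p, y, 11, 26, 6)}
σ[A ≠ c]: keep tuples satisfying A ≠ c → {(3, p, r, 10, 20, 28), (3, p, r, 10, 26, 1), (3, p, r, 10, 26, 24), (3, p, r, 10, 26, 40), (3, p, r, 10, 26, 6), (3, p, y, 11, 20, 28), (3, p, y, 11, 26, 1), (3, p, y, 11, 26, 24), (3, p, y, 11, 26, 40), (3, p, y, 11, 26, 6)}
π[F, G, E]: project onto (F, G, E) → {(10, 1, p), (10, 24, p), (10, 28, p), (10, 40, p), (10, 6, p), (11, 1, p), (11, 24, p), (11, 28, p), (11, 40, p), (11, 6, p)}

{(10, 1, p), (10, 24, p), (10, 28, p), (10, 40, p), (10, 6, p), (11, 1, p), (11, 24, p), (11, 28, p), (11, 40, p), (11, 6, p)}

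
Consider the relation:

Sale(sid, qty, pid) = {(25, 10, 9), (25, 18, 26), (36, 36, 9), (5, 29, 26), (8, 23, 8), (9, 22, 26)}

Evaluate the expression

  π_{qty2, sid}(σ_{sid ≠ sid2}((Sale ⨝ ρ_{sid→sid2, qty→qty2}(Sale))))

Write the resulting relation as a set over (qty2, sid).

{(10, 36), (18, 5), (18, 9), (22, 25), (22, 5), (29, 25), (29, 9), (36, 25)}

ρ[sid→sid2, qty→qty2]: schema becomes (sid2, qty2, pid); tuples unchanged.
Natural join on pid: {(25, 10, 9, 25, 10), (25, 10, 9, 36, 36), (25, 18, 26, 25, 18), (25, 18, 26, 5, 29), (25, 18, 26, 9, 22), (36, 36, 9, 25, 10), (36, 36, 9, 36, 36), (5, 29, 26, 25, 18), (5, 29, 26, 5, 29), (5, 29, 26, 9, 22), (8, 23, 8, 8, 23), (9, 22, 26, 25, 18), (9, 22, 26, 5, 29), (9, 22, 26, 9, 22)}
Selection sid ≠ sid2: {(25, 10, 9, 36, 36), (25, 18, 26, 5, 29), (25, 18, 26, 9, 22), (36, 36, 9, 25, 10), (5, 29, 26, 25, 18), (5, 29, 26, 9, 22), (9, 22, 26, 25, 18), (9, 22, 26, 5, 29)}
Projecting to qty2, sid: {(10, 36), (18, 5), (18, 9), (22, 25), (22, 5), (29, 25), (29, 9), (36, 25)}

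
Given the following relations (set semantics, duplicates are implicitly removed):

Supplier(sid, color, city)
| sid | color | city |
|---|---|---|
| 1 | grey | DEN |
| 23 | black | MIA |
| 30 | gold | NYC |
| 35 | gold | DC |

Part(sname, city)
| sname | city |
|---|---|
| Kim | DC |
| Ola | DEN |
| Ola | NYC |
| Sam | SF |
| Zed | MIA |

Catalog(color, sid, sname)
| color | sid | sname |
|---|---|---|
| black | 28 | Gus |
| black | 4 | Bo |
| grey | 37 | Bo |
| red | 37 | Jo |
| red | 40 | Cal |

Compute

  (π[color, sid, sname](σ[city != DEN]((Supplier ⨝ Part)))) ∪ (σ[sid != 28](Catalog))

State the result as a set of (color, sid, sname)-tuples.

{(black, 23, Zed), (black, 4, Bo), (gold, 30, Ola), (gold, 35, Kim), (grey, 37, Bo), (red, 37, Jo), (red, 40, Cal)}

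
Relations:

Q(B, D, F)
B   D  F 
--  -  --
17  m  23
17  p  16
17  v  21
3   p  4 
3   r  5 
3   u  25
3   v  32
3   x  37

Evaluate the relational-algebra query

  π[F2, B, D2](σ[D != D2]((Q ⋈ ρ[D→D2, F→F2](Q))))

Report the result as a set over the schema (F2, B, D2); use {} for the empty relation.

ρ[D→D2, F→F2]: schema becomes (B, D2, F2); tuples unchanged.
Q ⋈ ρ[D→D2, F→F2](Q) (natural join on B): {(17, m, 23, m, 23), (17, m, 23, p, 16), (17, m, 23, v, 21), (17, p, 16, m, 23), (17, p, 16, p, 16), (17, p, 16, v, 21), (17, v, 21, m, 23), (17, v, 21, p, 16), (17, v, 21, v, 21), (3, p, 4, p, 4), (3, p, 4, r, 5), (3, p, 4, u, 25), (3, p, 4, v, 32), (3, p, 4, x, 37), (3, r, 5, p, 4), (3, r, 5, r, 5), (3, r, 5, u, 25), (3, r, 5, v, 32), (3, r, 5, x, 37), (3, u, 25, p, 4), (3, u, 25, r, 5), (3, u, 25, u, 25), (3, u, 25, v, 32), (3, u, 25, x, 37), (3, v, 32, p, 4), (3, v, 32, r, 5), (3, v, 32, u, 25), (3, v, 32, v, 32), (3, v, 32, x, 37), (3, x, 37, p, 4), (3, x, 37, r, 5), (3, x, 37, u, 25), (3, x, 37, v, 32), (3, x, 37, x, 37)}
Selection D != D2: {(17, m, 23, p, 16), (17, m, 23, v, 21), (17, p, 16, m, 23), (17, p, 16, v, 21), (17, v, 21, m, 23), (17, v, 21, p, 16), (3, p, 4, r, 5), (3, p, 4, u, 25), (3, p, 4, v, 32), (3, p, 4, x, 37), (3, r, 5, p, 4), (3, r, 5, u, 25), (3, r, 5, v, 32), (3, r, 5, x, 37), (3, u, 25, p, 4), (3, u, 25, r, 5), (3, u, 25, v, 32), (3, u, 25, x, 37), (3, v, 32, p, 4), (3, v, 32, r, 5), (3, v, 32, u, 25), (3, v, 32, x, 37), (3, x, 37, p, 4), (3, x, 37, r, 5), (3, x, 37, u, 25), (3, x, 37, v, 32)}
π[F2, B, D2]: project onto (F2, B, D2) (18 duplicate(s) eliminated) → {(16, 17, p), (21, 17, v), (23, 17, m), (25, 3, u), (32, 3, v), (37, 3, x), (4, 3, p), (5, 3, r)}

{(16, 17, p), (21, 17, v), (23, 17, m), (25, 3, u), (32, 3, v), (37, 3, x), (4, 3, p), (5, 3, r)}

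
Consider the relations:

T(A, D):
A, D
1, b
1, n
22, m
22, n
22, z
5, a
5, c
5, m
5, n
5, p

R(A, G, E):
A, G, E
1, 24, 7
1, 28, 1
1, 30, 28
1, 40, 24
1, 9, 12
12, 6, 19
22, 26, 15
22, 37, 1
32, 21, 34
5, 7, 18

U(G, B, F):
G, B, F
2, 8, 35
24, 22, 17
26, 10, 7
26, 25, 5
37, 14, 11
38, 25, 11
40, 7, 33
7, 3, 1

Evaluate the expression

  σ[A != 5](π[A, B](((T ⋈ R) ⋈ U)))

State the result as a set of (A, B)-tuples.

Joining T and R on A yields {(1, b, 24, 7), (1, b, 28, 1), (1, b, 30, 28), (1, b, 40, 24), (1, b, 9, 12), (1, n, 24, 7), (1, n, 28, 1), (1, n, 30, 28), (1, n, 40, 24), (1, n, 9, 12), (22, m, 26, 15), (22, m, 37, 1), (22, n, 26, 15), (22, n, 37, 1), (22, z, 26, 15), (22, z, 37, 1), (5, a, 7, 18), (5, c, 7, 18), (5, m, 7, 18), (5, n, 7, 18), (5, p, 7, 18)}.
Joining (T ⋈ R) and U on G yields {(1, b, 24, 7, 22, 17), (1, b, 40, 24, 7, 33), (1, n, 24, 7, 22, 17), (1, n, 40, 24, 7, 33), (22, m, 26, 15, 10, 7), (22, m, 26, 15, 25, 5), (22, m, 37, 1, 14, 11), (22, n, 26, 15, 10, 7), (22, n, 26, 15, 25, 5), (22, n, 37, 1, 14, 11), (22, z, 26, 15, 10, 7), (22, z, 26, 15, 25, 5), (22, z, 37, 1, 14, 11), (5, a, 7, 18, 3, 1), (5, c, 7, 18, 3, 1), (5, m, 7, 18, 3, 1), (5, n, 7, 18, 3, 1), (5, p, 7, 18, 3, 1)}.
π[A, B]: project onto (A, B) (12 duplicate(s) eliminated) → {(1, 22), (1, 7), (22, 10), (22, 14), (22, 25), (5, 3)}
Selection A != 5: {(1, 22), (1, 7), (22, 10), (22, 14), (22, 25)}

{(1, 22), (1, 7), (22, 10), (22, 14), (22, 25)}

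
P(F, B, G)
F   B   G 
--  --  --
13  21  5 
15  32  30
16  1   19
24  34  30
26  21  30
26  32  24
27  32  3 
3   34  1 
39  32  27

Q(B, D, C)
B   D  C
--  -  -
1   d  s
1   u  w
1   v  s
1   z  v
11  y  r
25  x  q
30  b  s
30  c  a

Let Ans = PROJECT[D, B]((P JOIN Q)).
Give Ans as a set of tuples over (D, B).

{(d, 1), (u, 1), (v, 1), (z, 1)}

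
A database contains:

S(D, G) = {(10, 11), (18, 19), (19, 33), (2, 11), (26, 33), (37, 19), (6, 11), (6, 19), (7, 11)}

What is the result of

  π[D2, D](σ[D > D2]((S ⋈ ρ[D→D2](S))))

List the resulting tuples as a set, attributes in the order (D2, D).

{(18, 37), (19, 26), (2, 10), (2, 6), (2, 7), (6, 10), (6, 18), (6, 37), (6, 7), (7, 10)}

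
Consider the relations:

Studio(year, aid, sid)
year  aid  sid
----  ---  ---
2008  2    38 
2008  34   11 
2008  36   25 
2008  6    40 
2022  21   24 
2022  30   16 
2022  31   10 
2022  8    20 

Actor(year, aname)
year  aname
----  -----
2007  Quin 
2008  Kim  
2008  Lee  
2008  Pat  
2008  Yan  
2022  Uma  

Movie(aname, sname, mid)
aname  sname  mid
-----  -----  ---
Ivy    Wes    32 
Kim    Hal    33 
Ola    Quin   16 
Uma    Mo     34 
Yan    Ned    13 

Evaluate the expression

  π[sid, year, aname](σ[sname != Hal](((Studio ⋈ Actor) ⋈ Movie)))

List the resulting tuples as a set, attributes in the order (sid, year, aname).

Joining Studio and Actor on year yields {(2008, 2, 38, Kim), (2008, 2, 38, Lee), (2008, 2, 38, Pat), (2008, 2, 38, Yan), (2008, 34, 11, Kim), (2008, 34, 11, Lee), (2008, 34, 11, Pat), (2008, 34, 11, Yan), (2008, 36, 25, Kim), (2008, 36, 25, Lee), (2008, 36, 25, Pat), (2008, 36, 25, Yan), (2008, 6, 40, Kim), (2008, 6, 40, Lee), (2008, 6, 40, Pat), (2008, 6, 40, Yan), (2022, 21, 24, Uma), (2022, 30, 16, Uma), (2022, 31, 10, Uma), (2022, 8, 20, Uma)}.
Joining (Studio ⋈ Actor) and Movie on aname yields {(2008, 2, 38, Kim, Hal, 33), (2008, 2, 38, Yan, Ned, 13), (2008, 34, 11, Kim, Hal, 33), (2008, 34, 11, Yan, Ned, 13), (2008, 36, 25, Kim, Hal, 33), (2008, 36, 25, Yan, Ned, 13), (2008, 6, 40, Kim, Hal, 33), (2008, 6, 40, Yan, Ned, 13), (2022, 21, 24, Uma, Mo, 34), (2022, 30, 16, Uma, Mo, 34), (2022, 31, 10, Uma, Mo, 34), (2022, 8, 20, Uma, Mo, 34)}.
Apply σ_{sname != Hal}; surviving tuples: {(2008, 2, 38, Yan, Ned, 13), (2008, 34, 11, Yan, Ned, 13), (2008, 36, 25, Yan, Ned, 13), (2008, 6, 40, Yan, Ned, 13), (2022, 21, 24, Uma, Mo, 34), (2022, 30, 16, Uma, Mo, 34), (2022, 31, 10, Uma, Mo, 34), (2022, 8, 20, Uma, Mo, 34)}
π[sid, year, aname]: project onto (sid, year, aname) → {(10, 2022, Uma), (11, 2008, Yan), (16, 2022, Uma), (20, 2022, Uma), (24, 2022, Uma), (25, 2008, Yan), (38, 2008, Yan), (40, 2008, Yan)}

{(10, 2022, Uma), (11, 2008, Yan), (16, 2022, Uma), (20, 2022, Uma), (24, 2022, Uma), (25, 2008, Yan), (38, 2008, Yan), (40, 2008, Yan)}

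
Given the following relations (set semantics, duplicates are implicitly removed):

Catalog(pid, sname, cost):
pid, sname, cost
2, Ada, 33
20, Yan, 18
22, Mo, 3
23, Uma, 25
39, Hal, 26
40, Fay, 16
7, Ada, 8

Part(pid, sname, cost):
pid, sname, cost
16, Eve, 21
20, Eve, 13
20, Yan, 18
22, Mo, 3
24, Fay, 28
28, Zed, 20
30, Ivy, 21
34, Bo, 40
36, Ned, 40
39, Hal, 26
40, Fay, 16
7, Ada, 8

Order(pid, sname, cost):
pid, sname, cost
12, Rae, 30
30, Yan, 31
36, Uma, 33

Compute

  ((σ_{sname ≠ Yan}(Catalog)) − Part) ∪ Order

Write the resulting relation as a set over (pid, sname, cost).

σ[sname ≠ Yan]: keep tuples satisfying sname ≠ Yan → {(2, Ada, 33), (22, Mo, 3), (23, Uma, 25), (39, Hal, 26), (40, Fay, 16), (7, Ada, 8)}
Taking the difference: {(2, Ada, 33), (23, Uma, 25)}
Taking the union: {(12, Rae, 30), (2, Ada, 33), (23, Uma, 25), (30, Yan, 31), (36, Uma, 33)}

{(12, Rae, 30), (2, Ada, 33), (23, Uma, 25), (30, Yan, 31), (36, Uma, 33)}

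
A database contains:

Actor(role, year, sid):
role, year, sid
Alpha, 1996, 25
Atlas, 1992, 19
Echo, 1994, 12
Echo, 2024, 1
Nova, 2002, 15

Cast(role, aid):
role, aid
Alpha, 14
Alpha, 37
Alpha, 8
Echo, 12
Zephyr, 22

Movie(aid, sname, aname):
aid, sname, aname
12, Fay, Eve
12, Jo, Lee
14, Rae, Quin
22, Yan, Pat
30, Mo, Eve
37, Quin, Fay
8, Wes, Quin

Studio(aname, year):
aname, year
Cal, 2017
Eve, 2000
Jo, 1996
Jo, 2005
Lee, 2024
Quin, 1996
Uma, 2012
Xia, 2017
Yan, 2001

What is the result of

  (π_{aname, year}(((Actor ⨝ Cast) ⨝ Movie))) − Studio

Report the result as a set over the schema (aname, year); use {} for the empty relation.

{(Eve, 1994), (Eve, 2024), (Fay, 1996), (Lee, 1994)}

Joining Actor and Cast on role yields {(Alpha, 1996, 25, 14), (Alpha, 1996, 25, 37), (Alpha, 1996, 25, 8), (Echo, 1994, 12, 12), (Echo, 2024, 1, 12)}.
Joining (Actor ⨝ Cast) and Movie on aid yields {(Alpha, 1996, 25, 14, Rae, Quin), (Alpha, 1996, 25, 37, Quin, Fay), (Alpha, 1996, 25, 8, Wes, Quin), (Echo, 1994, 12, 12, Fay, Eve), (Echo, 1994, 12, 12, Jo, Lee), (Echo, 2024, 1, 12, Fay, Eve), (Echo, 2024, 1, 12, Jo, Lee)}.
Projecting to aname, year (1 duplicate(s) eliminated): {(Eve, 1994), (Eve, 2024), (Fay, 1996), (Lee, 1994), (Lee, 2024), (Quin, 1996)}
Difference: {(Eve, 1994), (Eve, 2024), (Fay, 1996), (Lee, 1994), (Lee, 2024), (Quin, 1996)} with {(Cal, 2017), (Eve, 2000), (Jo, 1996), (Jo, 2005), (Lee, 2024), (Quin, 1996), (Uma, 2012), (Xia, 2017), (Yan, 2001)} → {(Eve, 1994), (Eve, 2024), (Fay, 1996), (Lee, 1994)}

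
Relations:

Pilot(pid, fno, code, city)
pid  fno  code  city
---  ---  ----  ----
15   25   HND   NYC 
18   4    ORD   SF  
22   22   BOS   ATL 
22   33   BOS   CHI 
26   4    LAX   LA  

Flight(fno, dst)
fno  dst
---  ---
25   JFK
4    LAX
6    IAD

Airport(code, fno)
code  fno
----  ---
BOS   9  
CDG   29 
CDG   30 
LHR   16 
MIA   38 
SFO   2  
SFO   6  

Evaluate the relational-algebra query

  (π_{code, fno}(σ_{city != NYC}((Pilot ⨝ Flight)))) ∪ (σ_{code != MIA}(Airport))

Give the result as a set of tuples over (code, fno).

{(BOS, 9), (CDG, 29), (CDG, 30), (LAX, 4), (LHR, 16), (ORD, 4), (SFO, 2), (SFO, 6)}

Natural join on fno: {(15, 25, HND, NYC, JFK), (18, 4, ORD, SF, LAX), (26, 4, LAX, LA, LAX)}
Filtering on city != NYC leaves {(18, 4, ORD, SF, LAX), (26, 4, LAX, LA, LAX)}.
π[code, fno]: project onto (code, fno) → {(LAX, 4), (ORD, 4)}
Filtering on code != MIA leaves {(BOS, 9), (CDG, 29), (CDG, 30), (LHR, 16), (SFO, 2), (SFO, 6)}.
Union: {(LAX, 4), (ORD, 4)} with {(BOS, 9), (CDG, 29), (CDG, 30), (LHR, 16), (SFO, 2), (SFO, 6)} → {(BOS, 9), (CDG, 29), (CDG, 30), (LAX, 4), (LHR, 16), (ORD, 4), (SFO, 2), (SFO, 6)}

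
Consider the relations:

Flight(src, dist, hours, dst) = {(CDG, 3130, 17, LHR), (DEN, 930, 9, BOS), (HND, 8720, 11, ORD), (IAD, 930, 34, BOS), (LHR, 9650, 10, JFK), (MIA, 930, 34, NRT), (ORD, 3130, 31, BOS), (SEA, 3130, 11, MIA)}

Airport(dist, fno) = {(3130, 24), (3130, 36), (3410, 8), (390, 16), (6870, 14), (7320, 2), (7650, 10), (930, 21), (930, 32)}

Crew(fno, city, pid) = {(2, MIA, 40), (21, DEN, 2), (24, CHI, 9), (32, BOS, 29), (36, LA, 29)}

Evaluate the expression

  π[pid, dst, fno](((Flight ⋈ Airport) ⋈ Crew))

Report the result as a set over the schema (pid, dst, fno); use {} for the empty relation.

{(2, BOS, 21), (2, NRT, 21), (29, BOS, 32), (29, BOS, 36), (29, LHR, 36), (29, MIA, 36), (29, NRT, 32), (9, BOS, 24), (9, LHR, 24), (9, MIA, 24)}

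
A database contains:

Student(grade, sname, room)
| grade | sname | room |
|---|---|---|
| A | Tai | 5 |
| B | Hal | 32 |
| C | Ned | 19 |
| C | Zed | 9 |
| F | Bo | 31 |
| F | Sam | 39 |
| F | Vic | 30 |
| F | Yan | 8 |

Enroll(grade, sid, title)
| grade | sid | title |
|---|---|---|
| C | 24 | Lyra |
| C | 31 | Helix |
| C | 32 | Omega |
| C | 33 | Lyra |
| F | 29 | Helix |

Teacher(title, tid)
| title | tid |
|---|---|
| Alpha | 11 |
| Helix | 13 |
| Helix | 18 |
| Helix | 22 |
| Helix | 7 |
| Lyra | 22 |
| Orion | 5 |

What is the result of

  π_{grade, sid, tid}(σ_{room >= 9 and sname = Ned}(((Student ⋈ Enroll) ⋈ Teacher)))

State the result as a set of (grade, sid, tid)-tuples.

Student ⋈ Enroll (natural join on grade): {(C, Ned, 19, 24, Lyra), (C, Ned, 19, 31, Helix), (C, Ned, 19, 32, Omega), (C, Ned, 19, 33, Lyra), (C, Zed, 9, 24, Lyra), (C, Zed, 9, 31, Helix), (C, Zed, 9, 32, Omega), (C, Zed, 9, 33, Lyra), (F, Bo, 31, 29, Helix), (F, Sam, 39, 29, Helix), (F, Vic, 30, 29, Helix), (F, Yan, 8, 29, Helix)}
(Student ⋈ Enroll) ⋈ Teacher (natural join on title): {(C, Ned, 19, 24, Lyra, 22), (C, Ned, 19, 31, Helix, 13), (C, Ned, 19, 31, Helix, 18), (C, Ned, 19, 31, Helix, 22), (C, Ned, 19, 31, Helix, 7), (C, Ned, 19, 33, Lyra, 22), (C, Zed, 9, 24, Lyra, 22), (C, Zed, 9, 31, Helix, 13), (C, Zed, 9, 31, Helix, 18), (C, Zed, 9, 31, Helix, 22), (C, Zed, 9, 31, Helix, 7), (C, Zed, 9, 33, Lyra, 22), (F, Bo, 31, 29, Helix, 13), (F, Bo, 31, 29, Helix, 18), (F, Bo, 31, 29, Helix, 22), (F, Bo, 31, 29, Helix, 7), (F, Sam, 39, 29, Helix, 13), (F, Sam, 39, 29, Helix, 18), (F, Sam, 39, 29, Helix, 22), (F, Sam, 39, 29, Helix, 7), (F, Vic, 30, 29, Helix, 13), (F, Vic, 30, 29, Helix, 18), (F, Vic, 30, 29, Helix, 22), (F, Vic, 30, 29, Helix, 7), (F, Yan, 8, 29, Helix, 13), (F, Yan, 8, 29, Helix, 18), (F, Yan, 8, 29, Helix, 22), (F, Yan, 8, 29, Helix, 7)}
Filtering on room >= 9 and sname = Ned leaves {(C, Ned, 19, 24, Lyra, 22), (C, Ned, 19, 31, Helix, 13), (C, Ned, 19, 31, Helix, 18), (C, Ned, 19, 31, Helix, 22), (C, Ned, 19, 31, Helix, 7), (C, Ned, 19, 33, Lyra, 22)}.
Keep only column(s) grade, sid, tid: {(C, 24, 22), (C, 31, 13), (C, 31, 18), (C, 31, 22), (C, 31, 7), (C, 33, 22)}

{(C, 24, 22), (C, 31, 13), (C, 31, 18), (C, 31, 22), (C, 31, 7), (C, 33, 22)}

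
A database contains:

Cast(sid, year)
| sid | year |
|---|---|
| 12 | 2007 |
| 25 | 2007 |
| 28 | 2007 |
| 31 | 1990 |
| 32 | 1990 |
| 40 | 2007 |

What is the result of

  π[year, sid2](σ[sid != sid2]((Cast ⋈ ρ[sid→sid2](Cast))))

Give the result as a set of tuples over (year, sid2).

{(1990, 31), (1990, 32), (2007, 12), (2007, 25), (2007, 28), (2007, 40)}

ρ[sid→sid2]: schema becomes (sid2, year); tuples unchanged.
Cast ⋈ ρ[sid→sid2](Cast) (natural join on year): {(12, 2007, 12), (12, 2007, 25), (12, 2007, 28), (12, 2007, 40), (25, 2007, 12), (25, 2007, 25), (25, 2007, 28), (25, 2007, 40), (28, 2007, 12), (28, 2007, 25), (28, 2007, 28), (28, 2007, 40), (31, 1990, 31), (31, 1990, 32), (32, 1990, 31), (32, 1990, 32), (40, 2007, 12), (40, 2007, 25), (40, 2007, 28), (40, 2007, 40)}
Selection sid != sid2: {(12, 2007, 25), (12, 2007, 28), (12, 2007, 40), (25, 2007, 12), (25, 2007, 28), (25, 2007, 40), (28, 2007, 12), (28, 2007, 25), (28, 2007, 40), (31, 1990, 32), (32, 1990, 31), (40, 2007, 12), (40, 2007, 25), (40, 2007, 28)}
π[year, sid2]: project onto (year, sid2) (8 duplicate(s) eliminated) → {(1990, 31), (1990, 32), (2007, 12), (2007, 25), (2007, 28), (2007, 40)}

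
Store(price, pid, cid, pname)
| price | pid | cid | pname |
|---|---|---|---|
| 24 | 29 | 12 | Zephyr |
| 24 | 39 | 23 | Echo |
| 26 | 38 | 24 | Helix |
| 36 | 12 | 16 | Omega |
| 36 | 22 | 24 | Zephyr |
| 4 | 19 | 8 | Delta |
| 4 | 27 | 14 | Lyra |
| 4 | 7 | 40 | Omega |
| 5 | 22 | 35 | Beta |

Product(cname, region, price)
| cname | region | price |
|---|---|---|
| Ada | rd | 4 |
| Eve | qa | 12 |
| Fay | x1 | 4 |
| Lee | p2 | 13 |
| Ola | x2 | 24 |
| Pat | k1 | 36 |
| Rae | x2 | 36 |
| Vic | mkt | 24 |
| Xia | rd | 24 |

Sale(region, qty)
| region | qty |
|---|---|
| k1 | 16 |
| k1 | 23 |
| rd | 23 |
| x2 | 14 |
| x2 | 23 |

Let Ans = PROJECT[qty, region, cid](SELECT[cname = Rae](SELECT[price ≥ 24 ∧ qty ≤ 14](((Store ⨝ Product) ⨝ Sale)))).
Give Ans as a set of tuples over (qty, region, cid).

Store ⋈ Product (natural join on price): {(24, 29, 12, Zephyr, Ola, x2), (24, 29, 12, Zephyr, Vic, mkt), (24, 29, 12, Zephyr, Xia, rd), (24, 39, 23, Echo, Ola, x2), (24, 39, 23, Echo, Vic, mkt), (24, 39, 23, Echo, Xia, rd), (36, 12, 16, Omega, Pat, k1), (36, 12, 16, Omega, Rae, x2), (36, 22, 24, Zephyr, Pat, k1), (36, 22, 24, Zephyr, Rae, x2), (4, 19, 8, Delta, Ada, rd), (4, 19, 8, Delta, Fay, x1), (4, 27, 14, Lyra, Ada, rd), (4, 27, 14, Lyra, Fay, x1), (4, 7, 40, Omega, Ada, rd), (4, 7, 40, Omega, Fay, x1)}
(Store ⨝ Product) ⋈ Sale (natural join on region): {(24, 29, 12, Zephyr, Ola, x2, 14), (24, 29, 12, Zephyr, Ola, x2, 23), (24, 29, 12, Zephyr, Xia, rd, 23), (24, 39, 23, Echo, Ola, x2, 14), (24, 39, 23, Echo, Ola, x2, 23), (24, 39, 23, Echo, Xia, rd, 23), (36, 12, 16, Omega, Pat, k1, 16), (36, 12, 16, Omega, Pat, k1, 23), (36, 12, 16, Omega, Rae, x2, 14), (36, 12, 16, Omega, Rae, x2, 23), (36, 22, 24, Zephyr, Pat, k1, 16), (36, 22, 24, Zephyr, Pat, k1, 23), (36, 22, 24, Zephyr, Rae, x2, 14), (36, 22, 24, Zephyr, Rae, x2, 23), (4, 19, 8, Delta, Ada, rd, 23), (4, 27, 14, Lyra, Ada, rd, 23), (4, 7, 40, Omega, Ada, rd, 23)}
Apply σ_{price ≥ 24 ∧ qty ≤ 14}; surviving tuples: {(24, 29, 12, Zephyr, Ola, x2, 14), (24, 39, 23, Echo, Ola, x2, 14), (36, 12, 16, Omega, Rae, x2, 14), (36, 22, 24, Zephyr, Rae, x2, 14)}
Apply σ_{cname = Rae}; surviving tuples: {(36, 12, 16, Omega, Rae, x2, 14), (36, 22, 24, Zephyr, Rae, x2, 14)}
π_{qty, region, cid} gives {(14, x2, 16), (14, x2, 24)}.

{(14, x2, 16), (14, x2, 24)}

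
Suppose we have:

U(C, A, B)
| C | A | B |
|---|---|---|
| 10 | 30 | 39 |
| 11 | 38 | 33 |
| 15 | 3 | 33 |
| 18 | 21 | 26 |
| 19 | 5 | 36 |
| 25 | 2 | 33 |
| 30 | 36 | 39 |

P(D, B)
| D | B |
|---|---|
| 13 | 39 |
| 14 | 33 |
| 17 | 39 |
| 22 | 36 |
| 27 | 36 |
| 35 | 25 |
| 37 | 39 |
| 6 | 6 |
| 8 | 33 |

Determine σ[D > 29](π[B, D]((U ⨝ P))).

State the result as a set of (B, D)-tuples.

{(39, 37)}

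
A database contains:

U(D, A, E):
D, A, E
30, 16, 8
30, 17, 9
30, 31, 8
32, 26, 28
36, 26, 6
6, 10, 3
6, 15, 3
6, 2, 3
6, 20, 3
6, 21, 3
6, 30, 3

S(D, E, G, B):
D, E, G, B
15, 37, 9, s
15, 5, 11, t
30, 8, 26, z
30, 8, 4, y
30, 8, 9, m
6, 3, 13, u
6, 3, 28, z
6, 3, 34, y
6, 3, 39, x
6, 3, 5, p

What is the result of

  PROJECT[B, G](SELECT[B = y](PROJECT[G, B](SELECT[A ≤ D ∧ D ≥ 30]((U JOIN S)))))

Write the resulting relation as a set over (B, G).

{(y, 4)}

Natural join on D, E: {(30, 16, 8, 26, z), (30, 16, 8, 4, y), (30, 16, 8, 9, m), (30, 31, 8, 26, z), (30, 31, 8, 4, y), (30, 31, 8, 9, m), (6, 10, 3, 13, u), (6, 10, 3, 28, z), (6, 10, 3, 34, y), (6, 10, 3, 39, x), (6, 10, 3, 5, p), (6, 15, 3, 13, u), (6, 15, 3, 28, z), (6, 15, 3, 34, y), (6, 15, 3, 39, x), (6, 15, 3, 5, p), (6, 2, 3, 13, u), (6, 2, 3, 28, z), (6, 2, 3, 34, y), (6, 2, 3, 39, x), (6, 2, 3, 5, p), (6, 20, 3, 13, u), (6, 20, 3, 28, z), (6, 20, 3, 34, y), (6, 20, 3, 39, x), (6, 20, 3, 5, p), (6, 21, 3, 13, u), (6, 21, 3, 28, z), (6, 21, 3, 34, y), (6, 21, 3, 39, x), (6, 21, 3, 5, p), (6, 30, 3, 13, u), (6, 30, 3, 28, z), (6, 30, 3, 34, y), (6, 30, 3, 39, x), (6, 30, 3, 5, p)}
Filtering on A ≤ D ∧ D ≥ 30 leaves {(30, 16, 8, 26, z), (30, 16, 8, 4, y), (30, 16, 8, 9, m)}.
Keep only column(s) G, B: {(26, z), (4, y), (9, m)}
Filtering on B = y leaves {(4, y)}.
Keep only column(s) B, G: {(y, 4)}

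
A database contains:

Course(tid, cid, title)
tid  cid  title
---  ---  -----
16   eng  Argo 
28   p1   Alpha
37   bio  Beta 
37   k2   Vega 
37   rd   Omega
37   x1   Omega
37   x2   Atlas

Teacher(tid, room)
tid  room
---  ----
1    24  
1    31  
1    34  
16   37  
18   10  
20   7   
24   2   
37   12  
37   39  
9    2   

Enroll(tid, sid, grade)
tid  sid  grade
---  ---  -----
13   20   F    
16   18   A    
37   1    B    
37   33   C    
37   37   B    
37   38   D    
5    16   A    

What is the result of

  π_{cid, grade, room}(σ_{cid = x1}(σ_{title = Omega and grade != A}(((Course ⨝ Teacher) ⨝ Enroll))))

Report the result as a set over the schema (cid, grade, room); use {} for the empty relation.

Natural join on tid: {(16, eng, Argo, 37), (37, bio, Beta, 12), (37, bio, Beta, 39), (37, k2, Vega, 12), (37, k2, Vega, 39), (37, rd, Omega, 12), (37, rd, Omega, 39), (37, x1, Omega, 12), (37, x1, Omega, 39), (37, x2, Atlas, 12), (37, x2, Atlas, 39)}
Natural join on tid: {(16, eng, Argo, 37, 18, A), (37, bio, Beta, 12, 1, B), (37, bio, Beta, 12, 33, C), (37, bio, Beta, 12, 37, B), (37, bio, Beta, 12, 38, D), (37, bio, Beta, 39, 1, B), (37, bio, Beta, 39, 33, C), (37, bio, Beta, 39, 37, B), (37, bio, Beta, 39, 38, D), (37, k2, Vega, 12, 1, B), (37, k2, Vega, 12, 33, C), (37, k2, Vega, 12, 37, B), (37, k2, Vega, 12, 38, D), (37, k2, Vega, 39, 1, B), (37, k2, Vega, 39, 33, C), (37, k2, Vega, 39, 37, B), (37, k2, Vega, 39, 38, D), (37, rd, Omega, 12, 1, B), (37, rd, Omega, 12, 33, C), (37, rd, Omega, 12, 37, B), (37, rd, Omega, 12, 38, D), (37, rd, Omega, 39, 1, B), (37, rd, Omega, 39, 33, C), (37, rd, Omega, 39, 37, B), (37, rd, Omega, 39, 38, D), (37, x1, Omega, 12, 1, B), (37, x1, Omega, 12, 33, C), (37, x1, Omega, 12, 37, B), (37, x1, Omega, 12, 38, D), (37, x1, Omega, 39, 1, B), (37, x1, Omega, 39, 33, C), (37, x1, Omega, 39, 37, B), (37, x1, Omega, 39, 38, D), (37, x2, Atlas, 12, 1, B), (37, x2, Atlas, 12, 33, C), (37, x2, Atlas, 12, 37, B), (37, x2, Atlas, 12, 38, D), (37, x2, Atlas, 39, 1, B), (37, x2, Atlas, 39, 33, C), (37, x2, Atlas, 39, 37, B), (37, x2, Atlas, 39, 38, D)}
Selection title = Omega and grade != A: {(37, rd, Omega, 12, 1, B), (37, rd, Omega, 12, 33, C), (37, rd, Omega, 12, 37, B), (37, rd, Omega, 12, 38, D), (37, rd, Omega, 39, 1, B), (37, rd, Omega, 39, 33, C), (37, rd, Omega, 39, 37, B), (37, rd, Omega, 39, 38, D), (37, x1, Omega, 12, 1, B), (37, x1, Omega, 12, 33, C), (37, x1, Omega, 12, 37, B), (37, x1, Omega, 12, 38, D), (37, x1, Omega, 39, 1, B), (37, x1, Omega, 39, 33, C), (37, x1, Omega, 39, 37, B), (37, x1, Omega, 39, 38, D)}
Selection cid = x1: {(37, x1, Omega, 12, 1, B), (37, x1, Omega, 12, 33, C), (37, x1, Omega, 12, 37, B), (37, x1, Omega, 12, 38, D), (37, x1, Omega, 39, 1, B), (37, x1, Omega, 39, 33, C), (37, x1, Omega, 39, 37, B), (37, x1, Omega, 39, 38, D)}
Keep only column(s) cid, grade, room (2 duplicate(s) eliminated): {(x1, B, 12), (x1, B, 39), (x1, C, 12), (x1, C, 39), (x1, D, 12), (x1, D, 39)}

{(x1, B, 12), (x1, B, 39), (x1, C, 12), (x1, C, 39), (x1, D, 12), (x1, D, 39)}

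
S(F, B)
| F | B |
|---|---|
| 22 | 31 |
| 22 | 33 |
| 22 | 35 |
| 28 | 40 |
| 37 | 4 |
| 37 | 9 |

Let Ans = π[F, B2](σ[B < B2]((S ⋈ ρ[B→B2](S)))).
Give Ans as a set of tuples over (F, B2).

ρ[B→B2]: schema becomes (F, B2); tuples unchanged.
Joining S and ρ[B→B2](S) on F yields {(22, 31, 31), (22, 31, 33), (22, 31, 35), (22, 33, 31), (22, 33, 33), (22, 33, 35), (22, 35, 31), (22, 35, 33), (22, 35, 35), (28, 40, 40), (37, 4, 4), (37, 4, 9), (37, 9, 4), (37, 9, 9)}.
Filtering on B < B2 leaves {(22, 31, 33), (22, 31, 35), (22, 33, 35), (37, 4, 9)}.
Keep only column(s) F, B2 (1 duplicate(s) eliminated): {(22, 33), (22, 35), (37, 9)}

{(22, 33), (22, 35), (37, 9)}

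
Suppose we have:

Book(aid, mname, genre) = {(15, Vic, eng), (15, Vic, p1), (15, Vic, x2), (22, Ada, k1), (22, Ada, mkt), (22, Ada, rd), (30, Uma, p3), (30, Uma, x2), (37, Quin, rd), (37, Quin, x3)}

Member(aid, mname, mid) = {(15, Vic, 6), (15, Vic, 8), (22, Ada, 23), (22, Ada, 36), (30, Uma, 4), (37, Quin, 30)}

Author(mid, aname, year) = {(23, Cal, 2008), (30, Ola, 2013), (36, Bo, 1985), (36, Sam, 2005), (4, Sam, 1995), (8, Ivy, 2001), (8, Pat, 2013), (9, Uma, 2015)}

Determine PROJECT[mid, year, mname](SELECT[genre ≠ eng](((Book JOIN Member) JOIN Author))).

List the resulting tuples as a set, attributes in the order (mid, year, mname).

Joining Book and Member on aid, mname yields {(15, Vic, eng, 6), (15, Vic, eng, 8), (15, Vic, p1, 6), (15, Vic, p1, 8), (15, Vic, x2, 6), (15, Vic, x2, 8), (22, Ada, k1, 23), (22, Ada, k1, 36), (22, Ada, mkt, 23), (22, Ada, mkt, 36), (22, Ada, rd, 23), (22, Ada, rd, 36), (30, Uma, p3, 4), (30, Uma, x2, 4), (37, Quin, rd, 30), (37, Quin, x3, 30)}.
Joining (Book JOIN Member) and Author on mid yields {(15, Vic, eng, 8, Ivy, 2001), (15, Vic, eng, 8, Pat, 2013), (15, Vic, p1, 8, Ivy, 2001), (15, Vic, p1, 8, Pat, 2013), (15, Vic, x2, 8, Ivy, 2001), (15, Vic, x2, 8, Pat, 2013), (22, Ada, k1, 23, Cal, 2008), (22, Ada, k1, 36, Bo, 1985), (22, Ada, k1, 36, Sam, 2005), (22, Ada, mkt, 23, Cal, 2008), (22, Ada, mkt, 36, Bo, 1985), (22, Ada, mkt, 36, Sam, 2005), (22, Ada, rd, 23, Cal, 2008), (22, Ada, rd, 36, Bo, 1985), (22, Ada, rd, 36, Sam, 2005), (30, Uma, p3, 4, Sam, 1995), (30, Uma, x2, 4, Sam, 1995), (37, Quin, rd, 30, Ola, 2013), (37, Quin, x3, 30, Ola, 2013)}.
Apply σ_{genre ≠ eng}; surviving tuples: {(15, Vic, p1, 8, Ivy, 2001), (15, Vic, p1, 8, Pat, 2013), (15, Vic, x2, 8, Ivy, 2001), (15, Vic, x2, 8, Pat, 2013), (22, Ada, k1, 23, Cal, 2008), (22, Ada, k1, 36, Bo, 1985), (22, Ada, k1, 36, Sam, 2005), (22, Ada, mkt, 23, Cal, 2008), (22, Ada, mkt, 36, Bo, 1985), (22, Ada, mkt, 36, Sam, 2005), (22, Ada, rd, 23, Cal, 2008), (22, Ada, rd, 36, Bo, 1985), (22, Ada, rd, 36, Sam, 2005), (30, Uma, p3, 4, Sam, 1995), (30, Uma, x2, 4, Sam, 1995), (37, Quin, rd, 30, Ola, 2013), (37, Quin, x3, 30, Ola, 2013)}
π[mid, year, mname]: project onto (mid, year, mname) (10 duplicate(s) eliminated) → {(23, 2008, Ada), (30, 2013, Quin), (36, 1985, Ada), (36, 2005, Ada), (4, 1995, Uma), (8, 2001, Vic), (8, 2013, Vic)}

{(23, 2008, Ada), (30, 2013, Quin), (36, 1985, Ada), (36, 2005, Ada), (4, 1995, Uma), (8, 2001, Vic), (8, 2013, Vic)}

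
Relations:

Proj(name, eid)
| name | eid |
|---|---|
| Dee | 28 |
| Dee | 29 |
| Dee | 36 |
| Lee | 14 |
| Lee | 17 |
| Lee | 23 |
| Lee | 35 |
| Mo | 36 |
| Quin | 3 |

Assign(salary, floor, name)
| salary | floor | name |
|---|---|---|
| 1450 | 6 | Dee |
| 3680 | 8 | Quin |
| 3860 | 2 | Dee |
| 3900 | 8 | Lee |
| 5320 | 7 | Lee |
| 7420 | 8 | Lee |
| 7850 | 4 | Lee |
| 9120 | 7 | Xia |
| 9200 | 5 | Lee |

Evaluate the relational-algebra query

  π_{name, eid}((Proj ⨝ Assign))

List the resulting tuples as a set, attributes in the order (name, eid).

Natural join on name: {(Dee, 28, 1450, 6), (Dee, 28, 3860, 2), (Dee, 29, 1450, 6), (Dee, 29, 3860, 2), (Dee, 36, 1450, 6), (Dee, 36, 3860, 2), (Lee, 14, 3900, 8), (Lee, 14, 5320, 7), (Lee, 14, 7420, 8), (Lee, 14, 7850, 4), (Lee, 14, 9200, 5), (Lee, 17, 3900, 8), (Lee, 17, 5320, 7), (Lee, 17, 7420, 8), (Lee, 17, 7850, 4), (Lee, 17, 9200, 5), (Lee, 23, 3900, 8), (Lee, 23, 5320, 7), (Lee, 23, 7420, 8), (Lee, 23, 7850, 4), (Lee, 23, 9200, 5), (Lee, 35, 3900, 8), (Lee, 35, 5320, 7), (Lee, 35, 7420, 8), (Lee, 35, 7850, 4), (Lee, 35, 9200, 5), (Quin, 3, 3680, 8)}
π[name, eid]: project onto (name, eid) (19 duplicate(s) eliminated) → {(Dee, 28), (Dee, 29), (Dee, 36), (Lee, 14), (Lee, 17), (Lee, 23), (Lee, 35), (Quin, 3)}

{(Dee, 28), (Dee, 29), (Dee, 36), (Lee, 14), (Lee, 17), (Lee, 23), (Lee, 35), (Quin, 3)}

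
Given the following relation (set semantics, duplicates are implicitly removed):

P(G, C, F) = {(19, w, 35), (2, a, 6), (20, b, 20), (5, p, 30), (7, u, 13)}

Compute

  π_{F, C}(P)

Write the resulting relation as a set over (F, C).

{(13, u), (20, b), (30, p), (35, w), (6, a)}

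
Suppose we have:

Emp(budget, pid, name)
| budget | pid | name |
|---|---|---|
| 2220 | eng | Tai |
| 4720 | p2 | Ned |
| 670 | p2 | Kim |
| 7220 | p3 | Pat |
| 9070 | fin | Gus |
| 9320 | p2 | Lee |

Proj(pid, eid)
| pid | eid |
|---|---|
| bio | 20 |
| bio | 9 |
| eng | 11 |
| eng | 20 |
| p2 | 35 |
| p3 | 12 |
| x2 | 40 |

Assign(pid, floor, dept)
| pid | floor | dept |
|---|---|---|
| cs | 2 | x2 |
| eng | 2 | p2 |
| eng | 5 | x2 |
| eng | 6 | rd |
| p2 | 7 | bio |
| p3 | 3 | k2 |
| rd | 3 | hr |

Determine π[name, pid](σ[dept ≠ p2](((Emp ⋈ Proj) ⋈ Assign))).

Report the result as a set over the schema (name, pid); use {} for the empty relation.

{(Kim, p2), (Lee, p2), (Ned, p2), (Pat, p3), (Tai, eng)}

Natural join on pid: {(2220, eng, Tai, 11), (2220, eng, Tai, 20), (4720, p2, Ned, 35), (670, p2, Kim, 35), (7220, p3, Pat, 12), (9320, p2, Lee, 35)}
Natural join on pid: {(2220, eng, Tai, 11, 2, p2), (2220, eng, Tai, 11, 5, x2), (2220, eng, Tai, 11, 6, rd), (2220, eng, Tai, 20, 2, p2), (2220, eng, Tai, 20, 5, x2), (2220, eng, Tai, 20, 6, rd), (4720, p2, Ned, 35, 7, bio), (670, p2, Kim, 35, 7, bio), (7220, p3, Pat, 12, 3, k2), (9320, p2, Lee, 35, 7, bio)}
Selection dept ≠ p2: {(2220, eng, Tai, 11, 5, x2), (2220, eng, Tai, 11, 6, rd), (2220, eng, Tai, 20, 5, x2), (2220, eng, Tai, 20, 6, rd), (4720, p2, Ned, 35, 7, bio), (670, p2, Kim, 35, 7, bio), (7220, p3, Pat, 12, 3, k2), (9320, p2, Lee, 35, 7, bio)}
Projecting to name, pid (3 duplicate(s) eliminated): {(Kim, p2), (Lee, p2), (Ned, p2), (Pat, p3), (Tai, eng)}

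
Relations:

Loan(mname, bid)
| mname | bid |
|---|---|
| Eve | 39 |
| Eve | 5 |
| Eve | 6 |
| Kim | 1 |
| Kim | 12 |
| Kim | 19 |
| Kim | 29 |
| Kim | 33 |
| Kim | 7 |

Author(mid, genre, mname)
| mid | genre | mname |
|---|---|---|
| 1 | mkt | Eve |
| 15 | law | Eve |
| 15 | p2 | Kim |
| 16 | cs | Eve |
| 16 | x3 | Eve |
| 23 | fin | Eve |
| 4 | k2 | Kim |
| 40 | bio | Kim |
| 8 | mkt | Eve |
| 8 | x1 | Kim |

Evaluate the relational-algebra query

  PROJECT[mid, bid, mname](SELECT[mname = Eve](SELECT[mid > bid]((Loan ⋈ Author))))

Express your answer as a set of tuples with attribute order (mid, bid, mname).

{(15, 5, Eve), (15, 6, Eve), (16, 5, Eve), (16, 6, Eve), (23, 5, Eve), (23, 6, Eve), (8, 5, Eve), (8, 6, Eve)}

Natural join on mname: {(Eve, 39, 1, mkt), (Eve, 39, 15, law), (Eve, 39, 16, cs), (Eve, 39, 16, x3), (Eve, 39, 23, fin), (Eve, 39, 8, mkt), (Eve, 5, 1, mkt), (Eve, 5, 15, law), (Eve, 5, 16, cs), (Eve, 5, 16, x3), (Eve, 5, 23, fin), (Eve, 5, 8, mkt), (Eve, 6, 1, mkt), (Eve, 6, 15, law), (Eve, 6, 16, cs), (Eve, 6, 16, x3), (Eve, 6, 23, fin), (Eve, 6, 8, mkt), (Kim, 1, 15, p2), (Kim, 1, 4, k2), (Kim, 1, 40, bio), (Kim, 1, 8, x1), (Kim, 12, 15, p2), (Kim, 12, 4, k2), (Kim, 12, 40, bio), (Kim, 12, 8, x1), (Kim, 19, 15, p2), (Kim, 19, 4, k2), (Kim, 19, 40, bio), (Kim, 19, 8, x1), (Kim, 29, 15, p2), (Kim, 29, 4, k2), (Kim, 29, 40, bio), (Kim, 29, 8, x1), (Kim, 33, 15, p2), (Kim, 33, 4, k2), (Kim, 33, 40, bio), (Kim, 33, 8, x1), (Kim, 7, 15, p2), (Kim, 7, 4, k2), (Kim, 7, 40, bio), (Kim, 7, 8, x1)}
Apply σ_{mid > bid}; surviving tuples: {(Eve, 5, 15, law), (Eve, 5, 16, cs), (Eve, 5, 16, x3), (Eve, 5, 23, fin), (Eve, 5, 8, mkt), (Eve, 6, 15, law), (Eve, 6, 16, cs), (Eve, 6, 16, x3), (Eve, 6, 23, fin), (Eve, 6, 8, mkt), (Kim, 1, 15, p2), (Kim, 1, 4, k2), (Kim, 1, 40, bio), (Kim, 1, 8, x1), (Kim, 12, 15, p2), (Kim, 12, 40, bio), (Kim, 19, 40, bio), (Kim, 29, 40, bio), (Kim, 33, 40, bio), (Kim, 7, 15, p2), (Kim, 7, 40, bio), (Kim, 7, 8, x1)}
Apply σ_{mname = Eve}; surviving tuples: {(Eve, 5, 15, law), (Eve, 5, 16, cs), (Eve, 5, 16, x3), (Eve, 5, 23, fin), (Eve, 5, 8, mkt), (Eve, 6, 15, law), (Eve, 6, 16, cs), (Eve, 6, 16, x3), (Eve, 6, 23, fin), (Eve, 6, 8, mkt)}
π_{mid, bid, mname} gives {(15, 5, Eve), (15, 6, Eve), (16, 5, Eve), (16, 6, Eve), (23, 5, Eve), (23, 6, Eve), (8, 5, Eve), (8, 6, Eve)} (2 duplicate(s) eliminated).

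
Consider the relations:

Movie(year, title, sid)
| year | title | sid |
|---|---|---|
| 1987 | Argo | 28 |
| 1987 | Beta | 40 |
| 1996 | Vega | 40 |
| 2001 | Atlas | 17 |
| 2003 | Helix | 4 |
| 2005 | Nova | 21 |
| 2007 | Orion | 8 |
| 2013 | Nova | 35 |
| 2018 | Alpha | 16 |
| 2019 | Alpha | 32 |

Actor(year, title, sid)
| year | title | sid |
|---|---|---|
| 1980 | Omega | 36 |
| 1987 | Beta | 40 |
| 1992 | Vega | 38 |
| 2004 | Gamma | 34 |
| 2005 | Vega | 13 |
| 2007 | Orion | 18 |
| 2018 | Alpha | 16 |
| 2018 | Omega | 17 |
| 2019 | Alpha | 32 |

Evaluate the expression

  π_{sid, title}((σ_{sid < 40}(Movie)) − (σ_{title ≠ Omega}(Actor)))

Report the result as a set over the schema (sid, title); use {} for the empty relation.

Selection sid < 40: {(1987, Argo, 28), (2001, Atlas, 17), (2003, Helix, 4), (2005, Nova, 21), (2007, Orion, 8), (2013, Nova, 35), (2018, Alpha, 16), (2019, Alpha, 32)}
Selection title ≠ Omega: {(1987, Beta, 40), (1992, Vega, 38), (2004, Gamma, 34), (2005, Vega, 13), (2007, Orion, 18), (2018, Alpha, 16), (2019, Alpha, 32)}
Set difference of the two operands is {(1987, Argo, 28), (2001, Atlas, 17), (2003, Helix, 4), (2005, Nova, 21), (2007, Orion, 8), (2013, Nova, 35)}.
π_{sid, title} gives {(17, Atlas), (21, Nova), (28, Argo), (35, Nova), (4, Helix), (8, Orion)}.

{(17, Atlas), (21, Nova), (28, Argo), (35, Nova), (4, Helix), (8, Orion)}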